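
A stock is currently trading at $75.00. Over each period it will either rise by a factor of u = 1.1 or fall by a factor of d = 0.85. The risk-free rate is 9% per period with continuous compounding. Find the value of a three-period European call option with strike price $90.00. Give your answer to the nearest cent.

$6.99

Risk-neutral probability p = (e^0.09 − 0.85)/(1.1 − 0.85) = 0.2442/0.2500 = 0.9767
Terminal stock prices: S_uuu = 99.83, S_uud = 77.14, S_udd = 59.61, S_ddd = 46.06
Terminal payoffs (S − K): max(9.825, 0) = 9.825, max(-12.86, 0) = 0, max(-30.39, 0) = 0, max(-43.94, 0) = 0
Node uu (S = 90.75): V_uu = e^(−0.09)·[0.9767·9.8250 + 0.0233·0.0000] = 8.7701
Node ud (S = 70.12): V_ud = e^(−0.09)·[0.9767·0.0000 + 0.0233·0.0000] = 0.0000
Node dd (S = 54.19): V_dd = e^(−0.09)·[0.9767·0.0000 + 0.0233·0.0000] = 0.0000
Node u (S = 82.5): V_u = e^(−0.09)·[0.9767·8.7701 + 0.0233·0.0000] = 7.8285
Node d (S = 63.75): V_d = e^(−0.09)·[0.9767·0.0000 + 0.0233·0.0000] = 0.0000
Node 0 (S = 75): V_0 = e^(−0.09)·[0.9767·7.8285 + 0.0233·0.0000] = 6.9880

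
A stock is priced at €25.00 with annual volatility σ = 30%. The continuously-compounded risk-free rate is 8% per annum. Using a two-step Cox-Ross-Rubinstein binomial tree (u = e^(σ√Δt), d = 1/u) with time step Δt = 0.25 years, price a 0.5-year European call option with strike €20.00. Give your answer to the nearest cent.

€6.10

CRR parameters: u = e^(σ√Δt) = e^(0.3·√0.25) = 1.1618, d = 1/u = 0.8607
Per-period rate: rΔt = 0.08·0.25 = 0.02, so R = e^0.02 = 1.0202
Risk-neutral probability p = (e^0.02 − 0.8607)/(1.1618 − 0.8607) = 0.1595/0.3011 = 0.5297
Terminal stock prices: S_uu = 33.75, S_ud = 25, S_dd = 18.52
Terminal payoffs (S − K): max(13.75, 0) = 13.75, max(5, 0) = 5, max(-1.48, 0) = 0
Node u (S = 29.05): V_u = e^(−0.02)·[0.5297·13.7465 + 0.4703·5.0000] = 9.4419
Node d (S = 21.52): V_d = e^(−0.02)·[0.5297·5.0000 + 0.4703·0.0000] = 2.5958
Node 0 (S = 25): V_0 = e^(−0.02)·[0.5297·9.4419 + 0.4703·2.5958] = 6.0987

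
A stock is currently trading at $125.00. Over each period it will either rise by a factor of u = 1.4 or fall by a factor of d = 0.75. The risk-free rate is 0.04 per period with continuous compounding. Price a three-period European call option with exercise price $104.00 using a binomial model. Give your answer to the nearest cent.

$42.45

Risk-neutral probability p = (e^0.04 − 0.75)/(1.4 − 0.75) = 0.2908/0.6500 = 0.4474
Terminal stock prices: S_uuu = 343, S_uud = 183.7, S_udd = 98.44, S_ddd = 52.73
Terminal payoffs (S − K): max(239, 0) = 239, max(79.75, 0) = 79.75, max(-5.562, 0) = 0, max(-51.27, 0) = 0
Node uu (S = 245): V_uu = e^(−0.04)·[0.4474·239.0000 + 0.5526·79.7500] = 145.0779
Node ud (S = 131.2): V_ud = e^(−0.04)·[0.4474·79.7500 + 0.5526·0.0000] = 34.2812
Node dd (S = 70.31): V_dd = e^(−0.04)·[0.4474·0.0000 + 0.5526·0.0000] = 0.0000
Node u (S = 175): V_u = e^(−0.04)·[0.4474·145.0779 + 0.5526·34.2812] = 80.5639
Node d (S = 93.75): V_d = e^(−0.04)·[0.4474·34.2812 + 0.5526·0.0000] = 14.7361
Node 0 (S = 125): V_0 = e^(−0.04)·[0.4474·80.5639 + 0.5526·14.7361] = 42.4549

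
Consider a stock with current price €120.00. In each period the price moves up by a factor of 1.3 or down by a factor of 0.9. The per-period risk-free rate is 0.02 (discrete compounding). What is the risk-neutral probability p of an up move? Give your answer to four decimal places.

Risk-neutral probability p = (1 + 0.02 − 0.9)/(1.3 − 0.9) = 0.1200/0.4000 = 0.3000

p = 0.3000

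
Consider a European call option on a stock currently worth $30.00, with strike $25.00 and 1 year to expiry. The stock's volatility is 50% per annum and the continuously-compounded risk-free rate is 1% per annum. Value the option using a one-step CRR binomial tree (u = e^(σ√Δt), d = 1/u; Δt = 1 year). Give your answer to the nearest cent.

CRR parameters: u = e^(σ√Δt) = e^(0.5·√1) = 1.6487, d = 1/u = 0.6065
Per-period rate: rΔt = 0.01·1 = 0.01, so R = e^0.01 = 1.0101
Risk-neutral probability p = (e^0.01 − 0.6065)/(1.6487 − 0.6065) = 0.4035/1.0422 = 0.3872
Terminal stock prices: S_u = 49.46, S_d = 18.2
Terminal payoffs (S − K): max(24.46, 0) = 24.46, max(-6.804, 0) = 0
Node 0 (S = 30): V_0 = e^(−0.01)·[0.3872·24.4616 + 0.6128·0.0000] = 9.3769

$9.38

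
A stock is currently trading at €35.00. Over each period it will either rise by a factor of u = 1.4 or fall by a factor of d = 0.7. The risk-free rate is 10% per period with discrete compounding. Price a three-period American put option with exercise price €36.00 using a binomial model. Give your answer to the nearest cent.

€5.43

Risk-neutral probability p = (1 + 0.1 − 0.7)/(1.4 − 0.7) = 0.4000/0.7000 = 0.5714
Terminal stock prices: S_uuu = 96.04, S_uud = 48.02, S_udd = 24.01, S_ddd = 12
Terminal payoffs (K − S): max(-60.04, 0) = 0, max(-12.02, 0) = 0, max(11.99, 0) = 11.99, max(24, 0) = 24
Node uu (S = 68.6): continuation = 1/1.1·[0.5714·0.0000 + 0.4286·0.0000] = 0.0000; exercise value = 0.0000 ≤ continuation, so V_uu = 0.0000
Node ud (S = 34.3): continuation = 1/1.1·[0.5714·0.0000 + 0.4286·11.9900] = 4.6714; exercise value = 1.7000 ≤ continuation, so V_ud = 4.6714
Node dd (S = 17.15): continuation = 1/1.1·[0.5714·11.9900 + 0.4286·23.9950] = 15.5773; exercise value = 18.8500 > continuation, so V_dd = 18.8500 (exercise)
Node u (S = 49): continuation = 1/1.1·[0.5714·0.0000 + 0.4286·4.6714] = 1.8200; exercise value = 0.0000 ≤ continuation, so V_u = 1.8200
Node d (S = 24.5): continuation = 1/1.1·[0.5714·4.6714 + 0.4286·18.8500] = 9.7709; exercise value = 11.5000 > continuation, so V_d = 11.5000 (exercise)
Node 0 (S = 35): continuation = 1/1.1·[0.5714·1.8200 + 0.4286·11.5000] = 5.4260; exercise value = 1.0000 ≤ continuation, so V_0 = 5.4260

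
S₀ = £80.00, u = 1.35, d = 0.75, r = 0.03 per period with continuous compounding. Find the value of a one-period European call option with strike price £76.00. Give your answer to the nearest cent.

£14.52

Risk-neutral probability p = (e^0.03 − 0.75)/(1.35 − 0.75) = 0.2805/0.6000 = 0.4674
Terminal stock prices: S_u = 108, S_d = 60
Terminal payoffs (S − K): max(32, 0) = 32, max(-16, 0) = 0
Node 0 (S = 80): V_0 = e^(−0.03)·[0.4674·32.0000 + 0.5326·0.0000] = 14.5155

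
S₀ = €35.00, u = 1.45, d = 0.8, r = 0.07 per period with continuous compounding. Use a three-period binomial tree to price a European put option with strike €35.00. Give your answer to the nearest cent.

Risk-neutral probability p = (e^0.07 − 0.8)/(1.45 − 0.8) = 0.2725/0.6500 = 0.4192
Terminal stock prices: S_uuu = 106.7, S_uud = 58.87, S_udd = 32.48, S_ddd = 17.92
Terminal payoffs (K − S): max(-71.7, 0) = 0, max(-23.87, 0) = 0, max(2.52, 0) = 2.52, max(17.08, 0) = 17.08
Node uu (S = 73.59): V_uu = e^(−0.07)·[0.4192·0.0000 + 0.5808·0.0000] = 0.0000
Node ud (S = 40.6): V_ud = e^(−0.07)·[0.4192·0.0000 + 0.5808·2.5200] = 1.3646
Node dd (S = 22.4): V_dd = e^(−0.07)·[0.4192·2.5200 + 0.5808·17.0800] = 10.2338
Node u (S = 50.75): V_u = e^(−0.07)·[0.4192·0.0000 + 0.5808·1.3646] = 0.7389
Node d (S = 28): V_d = e^(−0.07)·[0.4192·1.3646 + 0.5808·10.2338] = 6.0749
Node 0 (S = 35): V_0 = e^(−0.07)·[0.4192·0.7389 + 0.5808·6.0749] = 3.5784

€3.58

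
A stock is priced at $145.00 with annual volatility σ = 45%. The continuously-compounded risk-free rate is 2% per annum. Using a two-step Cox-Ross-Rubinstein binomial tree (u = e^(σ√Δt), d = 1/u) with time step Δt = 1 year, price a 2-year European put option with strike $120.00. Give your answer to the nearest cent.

CRR parameters: u = e^(σ√Δt) = e^(0.45·√1) = 1.5683, d = 1/u = 0.6376
Per-period rate: rΔt = 0.02·1 = 0.02, so R = e^0.02 = 1.0202
Risk-neutral probability p = (e^0.02 − 0.6376)/(1.5683 − 0.6376) = 0.3826/0.9307 = 0.4111
Terminal stock prices: S_uu = 356.6, S_ud = 145, S_dd = 58.95
Terminal payoffs (K − S): max(-236.6, 0) = 0, max(-25, 0) = 0, max(61.05, 0) = 61.05
Node u (S = 227.4): V_u = e^(−0.02)·[0.4111·0.0000 + 0.5889·0.0000] = 0.0000
Node d (S = 92.46): V_d = e^(−0.02)·[0.4111·0.0000 + 0.5889·61.0474] = 35.2409
Node 0 (S = 145): V_0 = e^(−0.02)·[0.4111·0.0000 + 0.5889·35.2409] = 20.3436

$20.34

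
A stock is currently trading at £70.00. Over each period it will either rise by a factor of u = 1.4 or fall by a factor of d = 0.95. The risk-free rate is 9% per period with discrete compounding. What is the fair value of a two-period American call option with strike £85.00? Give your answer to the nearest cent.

£7.17

Risk-neutral probability p = (1 + 0.09 − 0.95)/(1.4 − 0.95) = 0.1400/0.4500 = 0.3111
Terminal stock prices: S_uu = 137.2, S_ud = 93.1, S_dd = 63.17
Terminal payoffs (S − K): max(52.2, 0) = 52.2, max(8.1, 0) = 8.1, max(-21.83, 0) = 0
Node u (S = 98): continuation = 1/1.09·[0.3111·52.2000 + 0.6889·8.1000] = 20.0183; exercise value = 13.0000 ≤ continuation, so V_u = 20.0183
Node d (S = 66.5): continuation = 1/1.09·[0.3111·8.1000 + 0.6889·0.0000] = 2.3119; exercise value = 0.0000 ≤ continuation, so V_d = 2.3119
Node 0 (S = 70): continuation = 1/1.09·[0.3111·20.0183 + 0.6889·2.3119] = 7.1749; exercise value = 0.0000 ≤ continuation, so V_0 = 7.1749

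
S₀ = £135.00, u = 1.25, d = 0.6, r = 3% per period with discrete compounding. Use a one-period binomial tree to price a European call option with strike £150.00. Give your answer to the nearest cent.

Risk-neutral probability p = (1 + 0.03 − 0.6)/(1.25 − 0.6) = 0.4300/0.6500 = 0.6615
Terminal stock prices: S_u = 168.8, S_d = 81
Terminal payoffs (S − K): max(18.75, 0) = 18.75, max(-69, 0) = 0
Node 0 (S = 135): V_0 = 1/1.03·[0.6615·18.7500 + 0.3385·0.0000] = 12.0426

£12.04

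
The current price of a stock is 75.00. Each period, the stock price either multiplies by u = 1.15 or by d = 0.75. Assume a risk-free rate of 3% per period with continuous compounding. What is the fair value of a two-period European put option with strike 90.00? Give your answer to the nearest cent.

Risk-neutral probability p = (e^0.03 − 0.75)/(1.15 − 0.75) = 0.2805/0.4000 = 0.7011
Terminal stock prices: S_uu = 99.19, S_ud = 64.69, S_dd = 42.19
Terminal payoffs (K − S): max(-9.187, 0) = 0, max(25.31, 0) = 25.31, max(47.81, 0) = 47.81
Node u (S = 86.25): V_u = e^(−0.03)·[0.7011·0.0000 + 0.2989·25.3125] = 7.3414
Node d (S = 56.25): V_d = e^(−0.03)·[0.7011·25.3125 + 0.2989·47.8125] = 31.0901
Node 0 (S = 75): V_0 = e^(−0.03)·[0.7011·7.3414 + 0.2989·31.0901] = 14.0123

14.01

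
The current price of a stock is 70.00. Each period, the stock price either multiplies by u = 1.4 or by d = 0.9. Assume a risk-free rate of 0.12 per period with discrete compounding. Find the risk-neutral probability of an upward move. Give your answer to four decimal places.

p = 0.4400

Risk-neutral probability p = (1 + 0.12 − 0.9)/(1.4 − 0.9) = 0.2200/0.5000 = 0.4400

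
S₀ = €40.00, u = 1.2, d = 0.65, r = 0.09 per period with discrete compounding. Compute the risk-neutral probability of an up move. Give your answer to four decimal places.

Risk-neutral probability p = (1 + 0.09 − 0.65)/(1.2 − 0.65) = 0.4400/0.5500 = 0.8000

p = 0.8000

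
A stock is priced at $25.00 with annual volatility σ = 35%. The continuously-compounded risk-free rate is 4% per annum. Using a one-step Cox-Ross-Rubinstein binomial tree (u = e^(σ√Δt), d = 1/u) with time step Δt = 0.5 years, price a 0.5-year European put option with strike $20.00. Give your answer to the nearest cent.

CRR parameters: u = e^(σ√Δt) = e^(0.35·√0.5) = 1.2808, d = 1/u = 0.7808
Per-period rate: rΔt = 0.04·0.5 = 0.02, so R = e^0.02 = 1.0202
Risk-neutral probability p = (e^0.02 − 0.7808)/(1.2808 − 0.7808) = 0.2394/0.5000 = 0.4788
Terminal stock prices: S_u = 32.02, S_d = 19.52
Terminal payoffs (K − S): max(-12.02, 0) = 0, max(0.481, 0) = 0.481
Node 0 (S = 25): V_0 = e^(−0.02)·[0.4788·0.0000 + 0.5212·0.4810] = 0.2457

$0.25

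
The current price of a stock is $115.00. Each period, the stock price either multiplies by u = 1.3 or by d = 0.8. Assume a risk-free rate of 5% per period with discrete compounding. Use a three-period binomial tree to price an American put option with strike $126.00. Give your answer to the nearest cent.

$19.46

Risk-neutral probability p = (1 + 0.05 − 0.8)/(1.3 − 0.8) = 0.2500/0.5000 = 0.5000
Terminal stock prices: S_uuu = 252.7, S_uud = 155.5, S_udd = 95.68, S_ddd = 58.88
Terminal payoffs (K − S): max(-126.7, 0) = 0, max(-29.48, 0) = 0, max(30.32, 0) = 30.32, max(67.12, 0) = 67.12
Node uu (S = 194.4): continuation = 1/1.05·[0.5000·0.0000 + 0.5000·0.0000] = 0.0000; exercise value = 0.0000 ≤ continuation, so V_uu = 0.0000
Node ud (S = 119.6): continuation = 1/1.05·[0.5000·0.0000 + 0.5000·30.3200] = 14.4381; exercise value = 6.4000 ≤ continuation, so V_ud = 14.4381
Node dd (S = 73.6): continuation = 1/1.05·[0.5000·30.3200 + 0.5000·67.1200] = 46.4000; exercise value = 52.4000 > continuation, so V_dd = 52.4000 (exercise)
Node u (S = 149.5): continuation = 1/1.05·[0.5000·0.0000 + 0.5000·14.4381] = 6.8753; exercise value = 0.0000 ≤ continuation, so V_u = 6.8753
Node d (S = 92): continuation = 1/1.05·[0.5000·14.4381 + 0.5000·52.4000] = 31.8277; exercise value = 34.0000 > continuation, so V_d = 34.0000 (exercise)
Node 0 (S = 115): continuation = 1/1.05·[0.5000·6.8753 + 0.5000·34.0000] = 19.4644; exercise value = 11.0000 ≤ continuation, so V_0 = 19.4644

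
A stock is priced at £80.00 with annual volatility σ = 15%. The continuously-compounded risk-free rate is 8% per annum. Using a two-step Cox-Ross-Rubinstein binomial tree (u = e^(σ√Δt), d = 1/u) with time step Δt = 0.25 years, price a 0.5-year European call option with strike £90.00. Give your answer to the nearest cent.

£1.07

CRR parameters: u = e^(σ√Δt) = e^(0.15·√0.25) = 1.0779, d = 1/u = 0.9277
Per-period rate: rΔt = 0.08·0.25 = 0.02, so R = e^0.02 = 1.0202
Risk-neutral probability p = (e^0.02 − 0.9277)/(1.0779 − 0.9277) = 0.0925/0.1501 = 0.6158
Terminal stock prices: S_uu = 92.95, S_ud = 80, S_dd = 68.86
Terminal payoffs (S − K): max(2.947, 0) = 2.947, max(-10, 0) = 0, max(-21.14, 0) = 0
Node u (S = 86.23): V_u = e^(−0.02)·[0.6158·2.9467 + 0.3842·0.0000] = 1.7787
Node d (S = 74.22): V_d = e^(−0.02)·[0.6158·0.0000 + 0.3842·0.0000] = 0.0000
Node 0 (S = 80): V_0 = e^(−0.02)·[0.6158·1.7787 + 0.3842·0.0000] = 1.0736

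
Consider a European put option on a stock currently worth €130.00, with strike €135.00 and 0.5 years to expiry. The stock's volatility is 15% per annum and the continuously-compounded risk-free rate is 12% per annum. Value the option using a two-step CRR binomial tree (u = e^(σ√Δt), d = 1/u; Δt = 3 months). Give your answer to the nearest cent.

€4.21

CRR parameters: u = e^(σ√Δt) = e^(0.15·√0.25) = 1.0779, d = 1/u = 0.9277
Per-period rate: rΔt = 0.12·0.25 = 0.03, so R = e^0.03 = 1.0305
Risk-neutral probability p = (e^0.03 − 0.9277)/(1.0779 − 0.9277) = 0.1027/0.1501 = 0.6841
Terminal stock prices: S_uu = 151, S_ud = 130, S_dd = 111.9
Terminal payoffs (K − S): max(-16.04, 0) = 0, max(5, 0) = 5, max(23.11, 0) = 23.11
Node u (S = 140.1): V_u = e^(−0.03)·[0.6841·0.0000 + 0.3159·5.0000] = 1.5328
Node d (S = 120.6): V_d = e^(−0.03)·[0.6841·5.0000 + 0.3159·23.1080] = 10.4035
Node 0 (S = 130): V_0 = e^(−0.03)·[0.6841·1.5328 + 0.3159·10.4035] = 4.2070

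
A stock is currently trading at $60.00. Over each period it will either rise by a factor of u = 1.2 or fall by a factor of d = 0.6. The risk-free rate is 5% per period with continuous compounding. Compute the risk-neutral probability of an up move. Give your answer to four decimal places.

p = 0.7521

Risk-neutral probability p = (e^0.05 − 0.6)/(1.2 − 0.6) = 0.4513/0.6000 = 0.7521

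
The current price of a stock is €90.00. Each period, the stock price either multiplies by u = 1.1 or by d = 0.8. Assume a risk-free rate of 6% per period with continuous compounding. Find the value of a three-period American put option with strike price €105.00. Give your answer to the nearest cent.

€15.00

Risk-neutral probability p = (e^0.06 − 0.8)/(1.1 − 0.8) = 0.2618/0.3000 = 0.8728
Terminal stock prices: S_uuu = 119.8, S_uud = 87.12, S_udd = 63.36, S_ddd = 46.08
Terminal payoffs (K − S): max(-14.79, 0) = 0, max(17.88, 0) = 17.88, max(41.64, 0) = 41.64, max(58.92, 0) = 58.92
Node uu (S = 108.9): continuation = e^(−0.06)·[0.8728·0.0000 + 0.1272·17.8800] = 2.1421; exercise value = 0.0000 ≤ continuation, so V_uu = 2.1421
Node ud (S = 79.2): continuation = e^(−0.06)·[0.8728·17.8800 + 0.1272·41.6400] = 19.6853; exercise value = 25.8000 > continuation, so V_ud = 25.8000 (exercise)
Node dd (S = 57.6): continuation = e^(−0.06)·[0.8728·41.6400 + 0.1272·58.9200] = 41.2853; exercise value = 47.4000 > continuation, so V_dd = 47.4000 (exercise)
Node u (S = 99): continuation = e^(−0.06)·[0.8728·2.1421 + 0.1272·25.8000] = 4.8516; exercise value = 6.0000 > continuation, so V_u = 6.0000 (exercise)
Node d (S = 72): continuation = e^(−0.06)·[0.8728·25.8000 + 0.1272·47.4000] = 26.8853; exercise value = 33.0000 > continuation, so V_d = 33.0000 (exercise)
Node 0 (S = 90): continuation = e^(−0.06)·[0.8728·6.0000 + 0.1272·33.0000] = 8.8853; exercise value = 15.0000 > continuation, so V_0 = 15.0000 (exercise)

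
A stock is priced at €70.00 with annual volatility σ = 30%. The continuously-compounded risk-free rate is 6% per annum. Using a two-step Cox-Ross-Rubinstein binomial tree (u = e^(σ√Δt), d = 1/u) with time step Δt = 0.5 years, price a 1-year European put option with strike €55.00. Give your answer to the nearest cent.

CRR parameters: u = e^(σ√Δt) = e^(0.3·√0.5) = 1.2363, d = 1/u = 0.8089
Per-period rate: rΔt = 0.06·0.5 = 0.03, so R = e^0.03 = 1.0305
Risk-neutral probability p = (e^0.03 − 0.8089)/(1.2363 − 0.8089) = 0.2216/0.4275 = 0.5184
Terminal stock prices: S_uu = 107, S_ud = 70, S_dd = 45.8
Terminal payoffs (K − S): max(-51.99, 0) = 0, max(-15, 0) = 0, max(9.202, 0) = 9.202
Node u (S = 86.54): V_u = e^(−0.03)·[0.5184·0.0000 + 0.4816·0.0000] = 0.0000
Node d (S = 56.62): V_d = e^(−0.03)·[0.5184·0.0000 + 0.4816·9.2024] = 4.3008
Node 0 (S = 70): V_0 = e^(−0.03)·[0.5184·0.0000 + 0.4816·4.3008] = 2.0100

€2.01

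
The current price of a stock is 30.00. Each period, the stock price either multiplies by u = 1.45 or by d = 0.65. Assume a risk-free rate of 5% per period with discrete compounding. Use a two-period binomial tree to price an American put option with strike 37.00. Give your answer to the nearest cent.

Risk-neutral probability p = (1 + 0.05 − 0.65)/(1.45 − 0.65) = 0.4000/0.8000 = 0.5000
Terminal stock prices: S_uu = 63.08, S_ud = 28.28, S_dd = 12.68
Terminal payoffs (K − S): max(-26.08, 0) = 0, max(8.725, 0) = 8.725, max(24.32, 0) = 24.32
Node u (S = 43.5): continuation = 1/1.05·[0.5000·0.0000 + 0.5000·8.7250] = 4.1548; exercise value = 0.0000 ≤ continuation, so V_u = 4.1548
Node d (S = 19.5): continuation = 1/1.05·[0.5000·8.7250 + 0.5000·24.3250] = 15.7381; exercise value = 17.5000 > continuation, so V_d = 17.5000 (exercise)
Node 0 (S = 30): continuation = 1/1.05·[0.5000·4.1548 + 0.5000·17.5000] = 10.3118; exercise value = 7.0000 ≤ continuation, so V_0 = 10.3118

10.31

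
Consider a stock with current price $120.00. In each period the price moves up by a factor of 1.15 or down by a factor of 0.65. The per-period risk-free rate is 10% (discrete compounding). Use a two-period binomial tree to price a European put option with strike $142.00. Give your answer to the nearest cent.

Risk-neutral probability p = (1 + 0.1 − 0.65)/(1.15 − 0.65) = 0.4500/0.5000 = 0.9000
Terminal stock prices: S_uu = 158.7, S_ud = 89.7, S_dd = 50.7
Terminal payoffs (K − S): max(-16.7, 0) = 0, max(52.3, 0) = 52.3, max(91.3, 0) = 91.3
Node u (S = 138): V_u = 1/1.1·[0.9000·0.0000 + 0.1000·52.3000] = 4.7545
Node d (S = 78): V_d = 1/1.1·[0.9000·52.3000 + 0.1000·91.3000] = 51.0909
Node 0 (S = 120): V_0 = 1/1.1·[0.9000·4.7545 + 0.1000·51.0909] = 8.5347

$8.53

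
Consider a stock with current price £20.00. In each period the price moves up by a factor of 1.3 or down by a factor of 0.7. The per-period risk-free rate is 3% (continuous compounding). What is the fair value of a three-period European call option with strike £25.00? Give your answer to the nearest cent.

Risk-neutral probability p = (e^0.03 − 0.7)/(1.3 − 0.7) = 0.3305/0.6000 = 0.5508
Terminal stock prices: S_uuu = 43.94, S_uud = 23.66, S_udd = 12.74, S_ddd = 6.86
Terminal payoffs (S − K): max(18.94, 0) = 18.94, max(-1.34, 0) = 0, max(-12.26, 0) = 0, max(-18.14, 0) = 0
Node uu (S = 33.8): V_uu = e^(−0.03)·[0.5508·18.9400 + 0.4492·0.0000] = 10.1231
Node ud (S = 18.2): V_ud = e^(−0.03)·[0.5508·0.0000 + 0.4492·0.0000] = 0.0000
Node dd (S = 9.8): V_dd = e^(−0.03)·[0.5508·0.0000 + 0.4492·0.0000] = 0.0000
Node u (S = 26): V_u = e^(−0.03)·[0.5508·10.1231 + 0.4492·0.0000] = 5.4106
Node d (S = 14): V_d = e^(−0.03)·[0.5508·0.0000 + 0.4492·0.0000] = 0.0000
Node 0 (S = 20): V_0 = e^(−0.03)·[0.5508·5.4106 + 0.4492·0.0000] = 2.8918

£2.89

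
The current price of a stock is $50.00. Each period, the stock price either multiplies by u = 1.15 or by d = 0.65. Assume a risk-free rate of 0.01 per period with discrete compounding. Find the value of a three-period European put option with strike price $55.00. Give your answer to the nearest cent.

Risk-neutral probability p = (1 + 0.01 − 0.65)/(1.15 − 0.65) = 0.3600/0.5000 = 0.7200
Terminal stock prices: S_uuu = 76.04, S_uud = 42.98, S_udd = 24.29, S_ddd = 13.73
Terminal payoffs (K − S): max(-21.04, 0) = 0, max(12.02, 0) = 12.02, max(30.71, 0) = 30.71, max(41.27, 0) = 41.27
Node uu (S = 66.12): V_uu = 1/1.01·[0.7200·0.0000 + 0.2800·12.0188] = 3.3319
Node ud (S = 37.38): V_ud = 1/1.01·[0.7200·12.0188 + 0.2800·30.7063] = 17.0804
Node dd (S = 21.13): V_dd = 1/1.01·[0.7200·30.7063 + 0.2800·41.2687] = 33.3304
Node u (S = 57.5): V_u = 1/1.01·[0.7200·3.3319 + 0.2800·17.0804] = 7.1104
Node d (S = 32.5): V_d = 1/1.01·[0.7200·17.0804 + 0.2800·33.3304] = 21.4163
Node 0 (S = 50): V_0 = 1/1.01·[0.7200·7.1104 + 0.2800·21.4163] = 11.0060

$11.01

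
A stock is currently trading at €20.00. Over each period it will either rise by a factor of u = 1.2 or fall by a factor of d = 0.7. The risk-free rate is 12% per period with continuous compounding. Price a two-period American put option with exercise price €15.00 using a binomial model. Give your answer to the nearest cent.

Risk-neutral probability p = (e^0.12 − 0.7)/(1.2 − 0.7) = 0.4275/0.5000 = 0.8550
Terminal stock prices: S_uu = 28.8, S_ud = 16.8, S_dd = 9.8
Terminal payoffs (K − S): max(-13.8, 0) = 0, max(-1.8, 0) = 0, max(5.2, 0) = 5.2
Node u (S = 24): continuation = e^(−0.12)·[0.8550·0.0000 + 0.1450·0.0000] = 0.0000; exercise value = 0.0000 ≤ continuation, so V_u = 0.0000
Node d (S = 14): continuation = e^(−0.12)·[0.8550·0.0000 + 0.1450·5.2000] = 0.6688; exercise value = 1.0000 > continuation, so V_d = 1.0000 (exercise)
Node 0 (S = 20): continuation = e^(−0.12)·[0.8550·0.0000 + 0.1450·1.0000] = 0.1286; exercise value = 0.0000 ≤ continuation, so V_0 = 0.1286

€0.13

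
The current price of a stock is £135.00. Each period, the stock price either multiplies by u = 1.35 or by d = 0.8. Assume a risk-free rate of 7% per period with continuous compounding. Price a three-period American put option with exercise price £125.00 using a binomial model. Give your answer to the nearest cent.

Risk-neutral probability p = (e^0.07 − 0.8)/(1.35 − 0.8) = 0.2725/0.5500 = 0.4955
Terminal stock prices: S_uuu = 332.2, S_uud = 196.8, S_udd = 116.6, S_ddd = 69.12
Terminal payoffs (K − S): max(-207.2, 0) = 0, max(-71.83, 0) = 0, max(8.36, 0) = 8.36, max(55.88, 0) = 55.88
Node uu (S = 246): continuation = e^(−0.07)·[0.4955·0.0000 + 0.5045·0.0000] = 0.0000; exercise value = 0.0000 ≤ continuation, so V_uu = 0.0000
Node ud (S = 145.8): continuation = e^(−0.07)·[0.4955·0.0000 + 0.5045·8.3600] = 3.9327; exercise value = 0.0000 ≤ continuation, so V_ud = 3.9327
Node dd (S = 86.4): continuation = e^(−0.07)·[0.4955·8.3600 + 0.5045·55.8800] = 30.1492; exercise value = 38.6000 > continuation, so V_dd = 38.6000 (exercise)
Node u (S = 182.2): continuation = e^(−0.07)·[0.4955·0.0000 + 0.5045·3.9327] = 1.8500; exercise value = 0.0000 ≤ continuation, so V_u = 1.8500
Node d (S = 108): continuation = e^(−0.07)·[0.4955·3.9327 + 0.5045·38.6000] = 19.9751; exercise value = 17.0000 ≤ continuation, so V_d = 19.9751
Node 0 (S = 135): continuation = e^(−0.07)·[0.4955·1.8500 + 0.5045·19.9751] = 10.2514; exercise value = 0.0000 ≤ continuation, so V_0 = 10.2514

£10.25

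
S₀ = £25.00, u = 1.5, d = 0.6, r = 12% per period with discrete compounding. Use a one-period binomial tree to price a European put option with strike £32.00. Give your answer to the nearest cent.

£6.41

Risk-neutral probability p = (1 + 0.12 − 0.6)/(1.5 − 0.6) = 0.5200/0.9000 = 0.5778
Terminal stock prices: S_u = 37.5, S_d = 15
Terminal payoffs (K − S): max(-5.5, 0) = 0, max(17, 0) = 17
Node 0 (S = 25): V_0 = 1/1.12·[0.5778·0.0000 + 0.4222·17.0000] = 6.4087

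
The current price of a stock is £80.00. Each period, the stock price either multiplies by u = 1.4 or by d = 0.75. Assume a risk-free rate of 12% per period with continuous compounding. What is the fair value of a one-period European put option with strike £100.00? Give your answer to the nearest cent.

Risk-neutral probability p = (e^0.12 − 0.75)/(1.4 − 0.75) = 0.3775/0.6500 = 0.5808
Terminal stock prices: S_u = 112, S_d = 60
Terminal payoffs (K − S): max(-12, 0) = 0, max(40, 0) = 40
Node 0 (S = 80): V_0 = e^(−0.12)·[0.5808·0.0000 + 0.4192·40.0000] = 14.8731

£14.87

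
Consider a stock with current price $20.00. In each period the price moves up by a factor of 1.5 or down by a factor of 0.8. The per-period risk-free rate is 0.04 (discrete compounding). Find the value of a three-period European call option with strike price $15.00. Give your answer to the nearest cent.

Risk-neutral probability p = (1 + 0.04 − 0.8)/(1.5 − 0.8) = 0.2400/0.7000 = 0.3429
Terminal stock prices: S_uuu = 67.5, S_uud = 36, S_udd = 19.2, S_ddd = 10.24
Terminal payoffs (S − K): max(52.5, 0) = 52.5, max(21, 0) = 21, max(4.2, 0) = 4.2, max(-4.76, 0) = 0
Node uu (S = 45): V_uu = 1/1.04·[0.3429·52.5000 + 0.6571·21.0000] = 30.5769
Node ud (S = 24): V_ud = 1/1.04·[0.3429·21.0000 + 0.6571·4.2000] = 9.5769
Node dd (S = 12.8): V_dd = 1/1.04·[0.3429·4.2000 + 0.6571·0.0000] = 1.3846
Node u (S = 30): V_u = 1/1.04·[0.3429·30.5769 + 0.6571·9.5769] = 16.1317
Node d (S = 16): V_d = 1/1.04·[0.3429·9.5769 + 0.6571·1.3846] = 4.0321
Node 0 (S = 20): V_0 = 1/1.04·[0.3429·16.1317 + 0.6571·4.0321] = 7.8659

$7.87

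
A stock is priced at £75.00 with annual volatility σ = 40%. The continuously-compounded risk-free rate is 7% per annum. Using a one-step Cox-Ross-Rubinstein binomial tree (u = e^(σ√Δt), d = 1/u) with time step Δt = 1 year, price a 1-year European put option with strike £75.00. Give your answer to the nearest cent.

£11.77

CRR parameters: u = e^(σ√Δt) = e^(0.4·√1) = 1.4918, d = 1/u = 0.6703
Per-period rate: rΔt = 0.07·1 = 0.07, so R = e^0.07 = 1.0725
Risk-neutral probability p = (e^0.07 − 0.6703)/(1.4918 − 0.6703) = 0.4022/0.8215 = 0.4896
Terminal stock prices: S_u = 111.9, S_d = 50.27
Terminal payoffs (K − S): max(-36.89, 0) = 0, max(24.73, 0) = 24.73
Node 0 (S = 75): V_0 = e^(−0.07)·[0.4896·0.0000 + 0.5104·24.7260] = 11.7675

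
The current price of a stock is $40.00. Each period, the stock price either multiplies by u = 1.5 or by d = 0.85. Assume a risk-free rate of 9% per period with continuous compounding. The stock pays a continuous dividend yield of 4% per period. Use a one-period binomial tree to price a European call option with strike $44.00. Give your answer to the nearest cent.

$4.53

Per-period risk-free factor R = e^0.09 = 1.0942; dividend-adjusted growth = e^(0.09−0.04) = 1.0513.
Risk-neutral probability p = (1.0513 − 0.85)/(1.5 − 0.85) = 0.2013/0.6500 = 0.3096
Terminal stock prices: S_u = 60, S_d = 34
Terminal payoffs (S − K): max(16, 0) = 16, max(-10, 0) = 0
Node 0 (S = 40): V_0 = e^(−0.09)·[0.3096·16.0000 + 0.6904·0.0000] = 4.5279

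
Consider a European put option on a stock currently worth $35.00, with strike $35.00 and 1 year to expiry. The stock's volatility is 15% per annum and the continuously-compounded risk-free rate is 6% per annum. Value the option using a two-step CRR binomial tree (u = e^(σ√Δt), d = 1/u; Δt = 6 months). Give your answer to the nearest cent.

CRR parameters: u = e^(σ√Δt) = e^(0.15·√0.5) = 1.1119, d = 1/u = 0.8994
Per-period rate: rΔt = 0.06·0.5 = 0.03, so R = e^0.03 = 1.0305
Risk-neutral probability p = (e^0.03 − 0.8994)/(1.1119 − 0.8994) = 0.1311/0.2125 = 0.6168
Terminal stock prices: S_uu = 43.27, S_ud = 35, S_dd = 28.31
Terminal payoffs (K − S): max(-8.271, 0) = 0, max(0, 0) = 0, max(6.69, 0) = 6.69
Node u (S = 38.92): V_u = e^(−0.03)·[0.6168·0.0000 + 0.3832·0.0000] = 0.0000
Node d (S = 31.48): V_d = e^(−0.03)·[0.6168·0.0000 + 0.3832·6.6900] = 2.4878
Node 0 (S = 35): V_0 = e^(−0.03)·[0.6168·0.0000 + 0.3832·2.4878] = 0.9251

$0.93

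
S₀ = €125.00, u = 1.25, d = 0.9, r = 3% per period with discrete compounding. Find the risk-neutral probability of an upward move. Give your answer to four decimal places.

Risk-neutral probability p = (1 + 0.03 − 0.9)/(1.25 − 0.9) = 0.1300/0.3500 = 0.3714

p = 0.3714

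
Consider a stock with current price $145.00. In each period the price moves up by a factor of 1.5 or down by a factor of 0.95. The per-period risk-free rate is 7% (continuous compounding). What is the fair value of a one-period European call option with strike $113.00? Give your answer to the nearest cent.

$39.64

Risk-neutral probability p = (e^0.07 − 0.95)/(1.5 − 0.95) = 0.1225/0.5500 = 0.2227
Terminal stock prices: S_u = 217.5, S_d = 137.8
Terminal payoffs (S − K): max(104.5, 0) = 104.5, max(24.75, 0) = 24.75
Node 0 (S = 145): V_0 = e^(−0.07)·[0.2227·104.5000 + 0.7773·24.7500] = 39.6395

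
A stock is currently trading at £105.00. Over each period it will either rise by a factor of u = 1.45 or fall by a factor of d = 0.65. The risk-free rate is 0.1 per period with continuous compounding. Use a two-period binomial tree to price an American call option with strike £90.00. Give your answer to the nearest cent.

Risk-neutral probability p = (e^0.1 − 0.65)/(1.45 − 0.65) = 0.4552/0.8000 = 0.5690
Terminal stock prices: S_uu = 220.8, S_ud = 98.96, S_dd = 44.36
Terminal payoffs (S − K): max(130.8, 0) = 130.8, max(8.963, 0) = 8.963, max(-45.64, 0) = 0
Node u (S = 152.2): continuation = e^(−0.1)·[0.5690·130.7625 + 0.4310·8.9625] = 70.8146; exercise value = 62.2500 ≤ continuation, so V_u = 70.8146
Node d (S = 68.25): continuation = e^(−0.1)·[0.5690·8.9625 + 0.4310·0.0000] = 4.6141; exercise value = 0.0000 ≤ continuation, so V_d = 4.6141
Node 0 (S = 105): continuation = e^(−0.1)·[0.5690·70.8146 + 0.4310·4.6141] = 38.2563; exercise value = 15.0000 ≤ continuation, so V_0 = 38.2563

£38.26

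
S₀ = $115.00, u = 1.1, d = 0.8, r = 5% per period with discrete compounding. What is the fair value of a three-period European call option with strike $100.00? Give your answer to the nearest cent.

$29.92

Risk-neutral probability p = (1 + 0.05 − 0.8)/(1.1 − 0.8) = 0.2500/0.3000 = 0.8333
Terminal stock prices: S_uuu = 153.1, S_uud = 111.3, S_udd = 80.96, S_ddd = 58.88
Terminal payoffs (S − K): max(53.07, 0) = 53.07, max(11.32, 0) = 11.32, max(-19.04, 0) = 0, max(-41.12, 0) = 0
Node uu (S = 139.2): V_uu = 1/1.05·[0.8333·53.0650 + 0.1667·11.3200] = 43.9119
Node ud (S = 101.2): V_ud = 1/1.05·[0.8333·11.3200 + 0.1667·0.0000] = 8.9841
Node dd (S = 73.6): V_dd = 1/1.05·[0.8333·0.0000 + 0.1667·0.0000] = 0.0000
Node u (S = 126.5): V_u = 1/1.05·[0.8333·43.9119 + 0.1667·8.9841] = 36.2768
Node d (S = 92): V_d = 1/1.05·[0.8333·8.9841 + 0.1667·0.0000] = 7.1303
Node 0 (S = 115): V_0 = 1/1.05·[0.8333·36.2768 + 0.1667·7.1303] = 29.9229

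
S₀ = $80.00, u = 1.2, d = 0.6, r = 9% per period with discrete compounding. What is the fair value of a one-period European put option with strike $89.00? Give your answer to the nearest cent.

Risk-neutral probability p = (1 + 0.09 − 0.6)/(1.2 − 0.6) = 0.4900/0.6000 = 0.8167
Terminal stock prices: S_u = 96, S_d = 48
Terminal payoffs (K − S): max(-7, 0) = 0, max(41, 0) = 41
Node 0 (S = 80): V_0 = 1/1.09·[0.8167·0.0000 + 0.1833·41.0000] = 6.8960

$6.90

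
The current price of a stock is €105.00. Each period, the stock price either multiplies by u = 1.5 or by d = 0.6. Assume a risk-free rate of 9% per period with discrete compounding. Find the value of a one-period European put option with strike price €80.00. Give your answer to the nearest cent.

Risk-neutral probability p = (1 + 0.09 − 0.6)/(1.5 − 0.6) = 0.4900/0.9000 = 0.5444
Terminal stock prices: S_u = 157.5, S_d = 63
Terminal payoffs (K − S): max(-77.5, 0) = 0, max(17, 0) = 17
Node 0 (S = 105): V_0 = 1/1.09·[0.5444·0.0000 + 0.4556·17.0000] = 7.1050

€7.10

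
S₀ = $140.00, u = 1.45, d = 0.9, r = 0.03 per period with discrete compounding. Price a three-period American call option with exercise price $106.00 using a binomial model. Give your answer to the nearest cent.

$44.60

Risk-neutral probability p = (1 + 0.03 − 0.9)/(1.45 − 0.9) = 0.1300/0.5500 = 0.2364
Terminal stock prices: S_uuu = 426.8, S_uud = 264.9, S_udd = 164.4, S_ddd = 102.1
Terminal payoffs (S − K): max(320.8, 0) = 320.8, max(158.9, 0) = 158.9, max(58.43, 0) = 58.43, max(-3.94, 0) = 0
Node uu (S = 294.4): continuation = 1/1.03·[0.2364·320.8075 + 0.7636·158.9150] = 191.4374; exercise value = 188.3500 ≤ continuation, so V_uu = 191.4374
Node ud (S = 182.7): continuation = 1/1.03·[0.2364·158.9150 + 0.7636·58.4300] = 79.7874; exercise value = 76.7000 ≤ continuation, so V_ud = 79.7874
Node dd (S = 113.4): continuation = 1/1.03·[0.2364·58.4300 + 0.7636·0.0000] = 13.4085; exercise value = 7.4000 ≤ continuation, so V_dd = 13.4085
Node u (S = 203): continuation = 1/1.03·[0.2364·191.4374 + 0.7636·79.7874] = 103.0848; exercise value = 97.0000 ≤ continuation, so V_u = 103.0848
Node d (S = 126): continuation = 1/1.03·[0.2364·79.7874 + 0.7636·13.4085] = 28.2505; exercise value = 20.0000 ≤ continuation, so V_d = 28.2505
Node 0 (S = 140): continuation = 1/1.03·[0.2364·103.0848 + 0.7636·28.2505] = 44.6006; exercise value = 34.0000 ≤ continuation, so V_0 = 44.6006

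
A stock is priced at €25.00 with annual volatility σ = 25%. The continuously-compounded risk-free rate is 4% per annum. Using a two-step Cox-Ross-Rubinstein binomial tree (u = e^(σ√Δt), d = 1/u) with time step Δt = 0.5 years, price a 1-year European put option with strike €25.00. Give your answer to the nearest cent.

CRR parameters: u = e^(σ√Δt) = e^(0.25·√0.5) = 1.1934, d = 1/u = 0.8380
Per-period rate: rΔt = 0.04·0.5 = 0.02, so R = e^0.02 = 1.0202
Risk-neutral probability p = (e^0.02 − 0.8380)/(1.1934 − 0.8380) = 0.1822/0.3554 = 0.5128
Terminal stock prices: S_uu = 35.6, S_ud = 25, S_dd = 17.55
Terminal payoffs (K − S): max(-10.6, 0) = 0, max(0, 0) = 0, max(7.445, 0) = 7.445
Node u (S = 29.83): V_u = e^(−0.02)·[0.5128·0.0000 + 0.4872·0.0000] = 0.0000
Node d (S = 20.95): V_d = e^(−0.02)·[0.5128·0.0000 + 0.4872·7.4453] = 3.5558
Node 0 (S = 25): V_0 = e^(−0.02)·[0.5128·0.0000 + 0.4872·3.5558] = 1.6982

€1.70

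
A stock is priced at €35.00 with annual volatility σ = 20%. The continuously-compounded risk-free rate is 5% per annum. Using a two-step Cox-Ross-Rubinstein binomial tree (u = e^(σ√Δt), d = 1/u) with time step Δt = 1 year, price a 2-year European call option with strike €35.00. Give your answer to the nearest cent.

CRR parameters: u = e^(σ√Δt) = e^(0.2·√1) = 1.2214, d = 1/u = 0.8187
Per-period rate: rΔt = 0.05·1 = 0.05, so R = e^0.05 = 1.0513
Risk-neutral probability p = (e^0.05 − 0.8187)/(1.2214 − 0.8187) = 0.2325/0.4027 = 0.5775
Terminal stock prices: S_uu = 52.21, S_ud = 35, S_dd = 23.46
Terminal payoffs (S − K): max(17.21, 0) = 17.21, max(0, 0) = 0, max(-11.54, 0) = 0
Node u (S = 42.75): V_u = e^(−0.05)·[0.5775·17.2139 + 0.4225·0.0000] = 9.4561
Node d (S = 28.66): V_d = e^(−0.05)·[0.5775·0.0000 + 0.4225·0.0000] = 0.0000
Node 0 (S = 35): V_0 = e^(−0.05)·[0.5775·9.4561 + 0.4225·0.0000] = 5.1945

€5.19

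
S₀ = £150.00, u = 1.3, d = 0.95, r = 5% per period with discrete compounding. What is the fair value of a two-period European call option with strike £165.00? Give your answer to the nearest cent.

Risk-neutral probability p = (1 + 0.05 − 0.95)/(1.3 − 0.95) = 0.1000/0.3500 = 0.2857
Terminal stock prices: S_uu = 253.5, S_ud = 185.2, S_dd = 135.4
Terminal payoffs (S − K): max(88.5, 0) = 88.5, max(20.25, 0) = 20.25, max(-29.62, 0) = 0
Node u (S = 195): V_u = 1/1.05·[0.2857·88.5000 + 0.7143·20.2500] = 37.8571
Node d (S = 142.5): V_d = 1/1.05·[0.2857·20.2500 + 0.7143·0.0000] = 5.5102
Node 0 (S = 150): V_0 = 1/1.05·[0.2857·37.8571 + 0.7143·5.5102] = 14.0497

£14.05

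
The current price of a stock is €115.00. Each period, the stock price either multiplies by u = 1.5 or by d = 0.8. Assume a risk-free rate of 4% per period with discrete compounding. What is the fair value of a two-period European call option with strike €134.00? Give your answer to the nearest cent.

Risk-neutral probability p = (1 + 0.04 − 0.8)/(1.5 − 0.8) = 0.2400/0.7000 = 0.3429
Terminal stock prices: S_uu = 258.8, S_ud = 138, S_dd = 73.6
Terminal payoffs (S − K): max(124.8, 0) = 124.8, max(4, 0) = 4, max(-60.4, 0) = 0
Node u (S = 172.5): V_u = 1/1.04·[0.3429·124.7500 + 0.6571·4.0000] = 43.6538
Node d (S = 92): V_d = 1/1.04·[0.3429·4.0000 + 0.6571·0.0000] = 1.3187
Node 0 (S = 115): V_0 = 1/1.04·[0.3429·43.6538 + 0.6571·1.3187] = 15.2246

€15.22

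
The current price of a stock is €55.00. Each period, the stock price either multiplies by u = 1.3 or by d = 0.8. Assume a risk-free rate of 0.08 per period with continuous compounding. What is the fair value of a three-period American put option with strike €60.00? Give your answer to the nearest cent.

Risk-neutral probability p = (e^0.08 − 0.8)/(1.3 − 0.8) = 0.2833/0.5000 = 0.5666
Terminal stock prices: S_uuu = 120.8, S_uud = 74.36, S_udd = 45.76, S_ddd = 28.16
Terminal payoffs (K − S): max(-60.84, 0) = 0, max(-14.36, 0) = 0, max(14.24, 0) = 14.24, max(31.84, 0) = 31.84
Node uu (S = 92.95): continuation = e^(−0.08)·[0.5666·0.0000 + 0.4334·0.0000] = 0.0000; exercise value = 0.0000 ≤ continuation, so V_uu = 0.0000
Node ud (S = 57.2): continuation = e^(−0.08)·[0.5666·0.0000 + 0.4334·14.2400] = 5.6975; exercise value = 2.8000 ≤ continuation, so V_ud = 5.6975
Node dd (S = 35.2): continuation = e^(−0.08)·[0.5666·14.2400 + 0.4334·31.8400] = 20.1870; exercise value = 24.8000 > continuation, so V_dd = 24.8000 (exercise)
Node u (S = 71.5): continuation = e^(−0.08)·[0.5666·0.0000 + 0.4334·5.6975] = 2.2796; exercise value = 0.0000 ≤ continuation, so V_u = 2.2796
Node d (S = 44): continuation = e^(−0.08)·[0.5666·5.6975 + 0.4334·24.8000] = 12.9024; exercise value = 16.0000 > continuation, so V_d = 16.0000 (exercise)
Node 0 (S = 55): continuation = e^(−0.08)·[0.5666·2.2796 + 0.4334·16.0000] = 7.5939; exercise value = 5.0000 ≤ continuation, so V_0 = 7.5939

€7.59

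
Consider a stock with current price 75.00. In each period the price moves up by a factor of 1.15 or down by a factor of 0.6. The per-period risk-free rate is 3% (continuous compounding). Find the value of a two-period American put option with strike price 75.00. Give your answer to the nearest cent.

10.05

Risk-neutral probability p = (e^0.03 − 0.6)/(1.15 − 0.6) = 0.4305/0.5500 = 0.7826
Terminal stock prices: S_uu = 99.19, S_ud = 51.75, S_dd = 27
Terminal payoffs (K − S): max(-24.19, 0) = 0, max(23.25, 0) = 23.25, max(48, 0) = 48
Node u (S = 86.25): continuation = e^(−0.03)·[0.7826·0.0000 + 0.2174·23.2500] = 4.9042; exercise value = 0.0000 ≤ continuation, so V_u = 4.9042
Node d (S = 45): continuation = e^(−0.03)·[0.7826·23.2500 + 0.2174·48.0000] = 27.7834; exercise value = 30.0000 > continuation, so V_d = 30.0000 (exercise)
Node 0 (S = 75): continuation = e^(−0.03)·[0.7826·4.9042 + 0.2174·30.0000] = 10.0527; exercise value = 0.0000 ≤ continuation, so V_0 = 10.0527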